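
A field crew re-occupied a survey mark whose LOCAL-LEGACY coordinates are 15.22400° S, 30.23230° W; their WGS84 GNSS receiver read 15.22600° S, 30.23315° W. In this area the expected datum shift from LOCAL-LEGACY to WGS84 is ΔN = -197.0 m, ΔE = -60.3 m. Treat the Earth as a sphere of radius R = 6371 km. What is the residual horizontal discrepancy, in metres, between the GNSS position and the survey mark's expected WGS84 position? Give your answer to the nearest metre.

40 m

Observed coordinate differences: Δφ = -0.00200°, Δλ = -0.00085°.
Converting to metres (1° lat = 111195 m, cos φ = 0.964907): observed ΔN = -222.4 m, observed ΔE = -91.2 m.
Subtracting the expected shift leaves a residual of -222.4 − (-197.0) = -25.4 m north and -91.2 − (-60.3) = -30.9 m east.
Residual distance = √((-25.4)² + (-30.9)²) = 40.0 m.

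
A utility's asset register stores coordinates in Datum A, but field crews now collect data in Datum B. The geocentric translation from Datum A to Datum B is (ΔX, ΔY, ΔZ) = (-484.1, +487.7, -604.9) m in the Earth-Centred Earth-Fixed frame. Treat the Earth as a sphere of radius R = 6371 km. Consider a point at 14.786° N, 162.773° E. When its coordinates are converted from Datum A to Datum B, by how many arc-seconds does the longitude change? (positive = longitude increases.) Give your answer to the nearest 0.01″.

sin φ = 0.255210, cos φ = 0.966886, sin λ = 0.296158, cos λ = -0.955139.
East component: ΔE = −sin λ·ΔX + cos λ·ΔY = −(0.296158)(-484.1) + (-0.955139)(487.7) = -322.45 m.
1° of latitude spans πR/180 = 111195 m; at latitude φ, 1° of longitude spans that × cos φ = 107512.8 m, so Δλ = -322.45 / 107512.8 × 3600 = -10.797″.

Δλ = -10.80″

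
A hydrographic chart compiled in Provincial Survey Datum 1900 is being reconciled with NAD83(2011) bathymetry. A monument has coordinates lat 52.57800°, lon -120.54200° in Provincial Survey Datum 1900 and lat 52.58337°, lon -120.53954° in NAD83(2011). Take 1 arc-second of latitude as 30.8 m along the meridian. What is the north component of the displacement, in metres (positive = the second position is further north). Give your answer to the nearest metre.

ΔN = 595 m

Δφ = 52.58337° − 52.57800° = +0.00537°; Δλ = -120.53954° − -120.54200° = +0.00246°.
1° of latitude = 3600 × 30.80 = 110880 m.
ΔN = Δφ × 110880 = 595.4 m; ΔE = Δλ × 110880 × cos(52.57800°) = +0.00246 × 110880 × 0.607681 = 165.8 m.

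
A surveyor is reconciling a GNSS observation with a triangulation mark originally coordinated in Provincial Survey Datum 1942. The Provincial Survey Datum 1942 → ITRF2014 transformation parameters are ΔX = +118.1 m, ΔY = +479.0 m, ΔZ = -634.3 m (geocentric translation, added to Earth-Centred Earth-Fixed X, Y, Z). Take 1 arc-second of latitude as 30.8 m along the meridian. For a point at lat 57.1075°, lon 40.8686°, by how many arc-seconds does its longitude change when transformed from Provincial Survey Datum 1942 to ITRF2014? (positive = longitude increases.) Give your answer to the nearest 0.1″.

sin φ = 0.839691, cos φ = 0.543065, sin λ = 0.654326, cos λ = 0.756212.
East component: ΔE = −sin λ·ΔX + cos λ·ΔY = −(0.654326)(118.1) + (0.756212)(479.0) = 284.95 m.
1° of latitude spans 3600 × 30.80 = 110880 m; at latitude φ, 1° of longitude spans that × cos φ = 60215.0 m, so Δλ = 284.95 / 60215.0 × 3600 = 17.036″.

Δλ = 17.0″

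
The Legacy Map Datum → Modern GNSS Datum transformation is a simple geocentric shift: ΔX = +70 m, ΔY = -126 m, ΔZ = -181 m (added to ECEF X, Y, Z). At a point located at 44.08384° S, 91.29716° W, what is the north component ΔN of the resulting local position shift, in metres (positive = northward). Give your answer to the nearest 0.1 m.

ΔN = -43.5 m

The local north axis is (−sin φ cos λ, −sin φ sin λ, cos φ), giving ΔN = -1.102 + 87.637 − 130.016 = -43.48 m.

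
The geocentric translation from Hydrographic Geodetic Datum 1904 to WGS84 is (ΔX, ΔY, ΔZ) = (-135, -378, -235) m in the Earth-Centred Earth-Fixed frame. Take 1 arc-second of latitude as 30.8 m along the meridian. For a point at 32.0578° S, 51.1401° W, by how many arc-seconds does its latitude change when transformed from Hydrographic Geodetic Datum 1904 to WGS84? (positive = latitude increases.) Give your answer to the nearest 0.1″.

Δφ = -2.9″

sin φ = -0.530775, cos φ = 0.847513, sin λ = -0.778682, cos λ = 0.627418.
North component: ΔN = −sin φ cos λ·ΔX − sin φ sin λ·ΔY + cos φ·ΔZ = −(-0.530775)(0.627418)(-135) − (-0.530775)(-0.778682)(-378) + (0.847513)(-235) = -87.89 m.
1° of latitude spans 3600 × 30.80 = 110880 m, so Δφ = -87.89 / 110880 × 3600 = -2.854″.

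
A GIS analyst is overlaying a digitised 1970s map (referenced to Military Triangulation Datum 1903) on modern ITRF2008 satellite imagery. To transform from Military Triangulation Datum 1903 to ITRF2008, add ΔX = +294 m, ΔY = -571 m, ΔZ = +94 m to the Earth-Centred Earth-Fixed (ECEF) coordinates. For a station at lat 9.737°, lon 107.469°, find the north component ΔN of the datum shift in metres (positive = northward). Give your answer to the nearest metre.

The local north axis is (−sin φ cos λ, −sin φ sin λ, cos φ), giving ΔN = 14.926 + 92.117 + 92.646 = 199.69 m.

ΔN = 200 m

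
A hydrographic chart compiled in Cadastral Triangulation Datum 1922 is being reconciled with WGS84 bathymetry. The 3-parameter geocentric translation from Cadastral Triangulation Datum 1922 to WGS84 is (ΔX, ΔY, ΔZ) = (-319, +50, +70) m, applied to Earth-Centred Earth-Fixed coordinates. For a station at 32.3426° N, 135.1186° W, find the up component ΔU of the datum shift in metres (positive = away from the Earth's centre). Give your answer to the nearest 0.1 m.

At φ = 32.3426°, λ = -135.1186°: sin φ = 0.534981, cos φ = 0.844864, sin λ = -0.705642, cos λ = -0.708569.
ΔU = cos φ cos λ·ΔX + cos φ sin λ·ΔY + sin φ·ΔZ = (0.844864)(-0.708569)(-319) + (0.844864)(-0.705642)(50) + (0.534981)(70) = 198.61 m.

ΔU = 198.6 m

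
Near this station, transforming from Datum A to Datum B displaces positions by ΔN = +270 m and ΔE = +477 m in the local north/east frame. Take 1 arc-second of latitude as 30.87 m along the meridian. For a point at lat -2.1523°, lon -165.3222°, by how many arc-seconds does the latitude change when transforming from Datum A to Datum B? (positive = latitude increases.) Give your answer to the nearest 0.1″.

Δφ = 8.7″

1″ of latitude = 30.87 m, so Δφ = 270.0 / 30.87 = 8.746″.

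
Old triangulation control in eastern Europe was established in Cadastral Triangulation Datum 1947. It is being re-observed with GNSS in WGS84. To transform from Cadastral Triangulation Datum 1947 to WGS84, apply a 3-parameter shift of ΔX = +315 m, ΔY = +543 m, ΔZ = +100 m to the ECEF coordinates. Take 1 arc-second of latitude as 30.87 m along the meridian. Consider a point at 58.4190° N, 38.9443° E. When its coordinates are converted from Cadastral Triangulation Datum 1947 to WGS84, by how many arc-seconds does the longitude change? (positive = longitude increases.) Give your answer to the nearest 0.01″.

Δλ = 13.88″

sin φ = 0.851901, cos φ = 0.523703, sin λ = 0.628565, cos λ = 0.777757.
East component: ΔE = −sin λ·ΔX + cos λ·ΔY = −(0.628565)(315) + (0.777757)(543) = 224.32 m.
1° of latitude spans 3600 × 30.87 = 111132 m; at latitude φ, 1° of longitude spans that × cos φ = 58200.2 m, so Δλ = 224.32 / 58200.2 × 3600 = 13.876″.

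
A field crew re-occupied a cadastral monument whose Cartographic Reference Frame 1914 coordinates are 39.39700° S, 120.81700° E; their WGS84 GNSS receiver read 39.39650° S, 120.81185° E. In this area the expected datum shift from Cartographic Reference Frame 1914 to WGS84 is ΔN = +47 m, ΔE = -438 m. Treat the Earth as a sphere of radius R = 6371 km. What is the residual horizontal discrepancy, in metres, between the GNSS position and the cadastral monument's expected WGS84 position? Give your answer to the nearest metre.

10 m

Observed coordinate differences: Δφ = +0.00050°, Δλ = -0.00515°.
Converting to metres (1° lat = 111195 m, cos φ = 0.772767): observed ΔN = 55.6 m, observed ΔE = -442.5 m.
Subtracting the expected shift leaves a residual of 55.6 − (47) = 8.6 m north and -442.5 − (-438) = -4.5 m east.
Residual distance = √(8.6² + (-4.5)²) = 9.7 m.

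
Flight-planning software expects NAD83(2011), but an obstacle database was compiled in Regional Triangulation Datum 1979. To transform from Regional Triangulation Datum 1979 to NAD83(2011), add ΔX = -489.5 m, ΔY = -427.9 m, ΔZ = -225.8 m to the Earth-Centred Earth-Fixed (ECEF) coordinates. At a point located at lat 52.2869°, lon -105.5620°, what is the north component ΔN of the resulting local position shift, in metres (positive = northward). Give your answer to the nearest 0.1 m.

ΔN = -568.1 m

At φ = 52.2869°, λ = -105.5620°: sin φ = 0.791084, cos φ = 0.611708, sin λ = -0.963341, cos λ = -0.268281.
ΔN = −sin φ cos λ·ΔX − sin φ sin λ·ΔY + cos φ·ΔZ = −(0.791084)(-0.268281)(-489.5) − (0.791084)(-0.963341)(-427.9) + (0.611708)(-225.8) = -568.11 m.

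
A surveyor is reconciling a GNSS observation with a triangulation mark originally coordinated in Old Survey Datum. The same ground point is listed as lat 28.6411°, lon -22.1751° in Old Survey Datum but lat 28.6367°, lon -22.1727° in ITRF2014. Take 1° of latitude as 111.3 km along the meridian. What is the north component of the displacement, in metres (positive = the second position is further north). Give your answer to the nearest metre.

ΔN = -490 m

Δφ = 28.6367° − 28.6411° = -0.0044°; Δλ = -22.1727° − -22.1751° = +0.0024°.
ΔN = Δφ × 111300 = -489.7 m; ΔE = Δλ × 111300 × cos(28.6411°) = +0.0024 × 111300 × 0.877639 = 234.4 m.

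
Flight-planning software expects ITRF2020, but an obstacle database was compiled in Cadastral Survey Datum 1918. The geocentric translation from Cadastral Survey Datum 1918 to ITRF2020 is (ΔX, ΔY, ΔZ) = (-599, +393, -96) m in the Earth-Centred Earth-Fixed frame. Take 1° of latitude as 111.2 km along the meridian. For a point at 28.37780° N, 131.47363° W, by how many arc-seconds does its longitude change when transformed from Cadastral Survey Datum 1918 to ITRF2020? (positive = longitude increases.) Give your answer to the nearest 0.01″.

Δλ = -26.09″

sin φ = 0.475283, cos φ = 0.879833, sin λ = -0.749261, cos λ = -0.662275.
East component: ΔE = −sin λ·ΔX + cos λ·ΔY = −(-0.749261)(-599) + (-0.662275)(393) = -709.08 m.
1° of latitude spans 111200 m; at latitude φ, 1° of longitude spans that × cos φ = 97837.4 m, so Δλ = -709.08 / 97837.4 × 3600 = -26.091″.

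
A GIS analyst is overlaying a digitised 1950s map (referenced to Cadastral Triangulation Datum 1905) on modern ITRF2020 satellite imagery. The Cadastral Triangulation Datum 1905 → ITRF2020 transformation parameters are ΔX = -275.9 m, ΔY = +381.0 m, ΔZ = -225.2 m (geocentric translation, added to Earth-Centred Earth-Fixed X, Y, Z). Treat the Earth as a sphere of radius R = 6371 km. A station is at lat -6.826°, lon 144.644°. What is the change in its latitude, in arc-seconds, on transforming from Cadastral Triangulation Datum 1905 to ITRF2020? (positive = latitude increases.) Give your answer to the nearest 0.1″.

sin φ = -0.118855, cos φ = 0.992912, sin λ = 0.578655, cos λ = -0.815572.
North component: ΔN = −sin φ cos λ·ΔX − sin φ sin λ·ΔY + cos φ·ΔZ = −(-0.118855)(-0.815572)(-275.9) − (-0.118855)(0.578655)(381.0) + (0.992912)(-225.2) = -170.66 m.
1° of latitude spans πR/180 = 111195 m, so Δφ = -170.66 / 111195 × 3600 = -5.525″.

Δφ = -5.5″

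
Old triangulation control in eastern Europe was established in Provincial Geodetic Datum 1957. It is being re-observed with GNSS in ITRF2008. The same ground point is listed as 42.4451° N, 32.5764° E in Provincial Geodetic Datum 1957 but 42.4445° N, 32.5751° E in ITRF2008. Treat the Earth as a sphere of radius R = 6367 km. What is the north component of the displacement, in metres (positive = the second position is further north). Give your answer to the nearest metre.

ΔN = -67 m

Δφ = 42.4445° − 42.4451° = -0.0006°; Δλ = 32.5751° − 32.5764° = -0.0013°.
1° along a meridian = πR/180 = 111125 m.
ΔN = Δφ × 111125 = -66.7 m; ΔE = Δλ × 111125 × cos(42.4451°) = -0.0013 × 111125 × 0.737924 = -106.6 m.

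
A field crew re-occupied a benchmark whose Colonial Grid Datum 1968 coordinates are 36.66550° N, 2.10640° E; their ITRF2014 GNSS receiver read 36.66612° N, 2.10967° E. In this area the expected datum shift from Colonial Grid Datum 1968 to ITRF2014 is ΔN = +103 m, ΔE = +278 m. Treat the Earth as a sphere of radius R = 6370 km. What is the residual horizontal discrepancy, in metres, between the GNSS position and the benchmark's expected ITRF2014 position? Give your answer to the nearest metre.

37 m

Observed coordinate differences: Δφ = +0.00062°, Δλ = +0.00327°.
Converting to metres (1° lat = 111177 m, cos φ = 0.802135): observed ΔN = 68.9 m, observed ΔE = 291.6 m.
Subtracting the expected shift leaves a residual of 68.9 − (103) = -34.1 m north and 291.6 − (278) = 13.6 m east.
Residual distance = √((-34.1)² + 13.6²) = 36.7 m.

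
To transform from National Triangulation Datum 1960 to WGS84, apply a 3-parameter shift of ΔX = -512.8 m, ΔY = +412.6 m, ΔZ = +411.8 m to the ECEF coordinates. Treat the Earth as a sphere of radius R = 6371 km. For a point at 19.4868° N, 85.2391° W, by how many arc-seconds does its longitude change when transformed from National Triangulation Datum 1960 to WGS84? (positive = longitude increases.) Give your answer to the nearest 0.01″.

Δλ = -16.37″

sin φ = 0.333590, cos φ = 0.942718, sin λ = -0.996550, cos λ = 0.082998.
East component: ΔE = −sin λ·ΔX + cos λ·ΔY = −(-0.996550)(-512.8) + (0.082998)(412.6) = -476.79 m.
1° of latitude spans πR/180 = 111195 m; at latitude φ, 1° of longitude spans that × cos φ = 104825.5 m, so Δλ = -476.79 / 104825.5 × 3600 = -16.374″.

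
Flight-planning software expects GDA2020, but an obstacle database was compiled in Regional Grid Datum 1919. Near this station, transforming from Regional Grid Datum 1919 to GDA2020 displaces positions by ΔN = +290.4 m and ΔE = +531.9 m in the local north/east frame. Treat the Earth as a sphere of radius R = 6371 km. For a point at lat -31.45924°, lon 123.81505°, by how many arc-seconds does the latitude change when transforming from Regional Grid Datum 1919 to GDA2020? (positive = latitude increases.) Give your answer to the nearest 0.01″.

On a sphere of radius R, 1 rad of latitude = R, so Δφ = ΔN / R = 290.4 / 6371000 = 4.5582e-05 rad = 9.402″.

Δφ = 9.40″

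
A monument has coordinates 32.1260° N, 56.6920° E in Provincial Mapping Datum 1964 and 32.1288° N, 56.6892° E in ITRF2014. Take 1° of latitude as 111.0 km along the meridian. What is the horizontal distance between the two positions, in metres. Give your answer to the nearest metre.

407 m

Δφ = 32.1288° − 32.1260° = +0.0028°; Δλ = 56.6892° − 56.6920° = -0.0028°.
ΔN = Δφ × 111000 = 310.8 m; ΔE = Δλ × 111000 × cos(32.1260°) = -0.0028 × 111000 × 0.846881 = -263.2 m.
Distance = √(ΔE² + ΔN²) = √((-263.2)² + 310.8²) = 407.3 m.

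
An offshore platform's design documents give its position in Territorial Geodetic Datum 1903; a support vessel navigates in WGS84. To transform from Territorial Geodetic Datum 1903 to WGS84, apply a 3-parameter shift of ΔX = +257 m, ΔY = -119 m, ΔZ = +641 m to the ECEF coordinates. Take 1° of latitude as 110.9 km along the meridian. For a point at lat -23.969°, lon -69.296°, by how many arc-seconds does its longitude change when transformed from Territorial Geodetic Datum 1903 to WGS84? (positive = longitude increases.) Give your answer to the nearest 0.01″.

Δλ = 7.05″

sin φ = -0.406242, cos φ = 0.913765, sin λ = -0.935419, cos λ = 0.353540.
East component: ΔE = −sin λ·ΔX + cos λ·ΔY = −(-0.935419)(257) + (0.353540)(-119) = 198.33 m.
1° of latitude spans 110900 m; at latitude φ, 1° of longitude spans that × cos φ = 101336.6 m, so Δλ = 198.33 / 101336.6 × 3600 = 7.046″.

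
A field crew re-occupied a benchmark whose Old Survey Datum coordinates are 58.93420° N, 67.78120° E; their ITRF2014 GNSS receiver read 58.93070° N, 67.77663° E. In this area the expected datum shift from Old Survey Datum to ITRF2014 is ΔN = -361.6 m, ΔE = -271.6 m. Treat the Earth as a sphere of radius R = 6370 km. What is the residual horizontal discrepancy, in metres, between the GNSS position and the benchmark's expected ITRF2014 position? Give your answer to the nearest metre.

Observed coordinate differences: Δφ = -0.00350°, Δλ = -0.00457°.
Converting to metres (1° lat = 111177 m, cos φ = 0.516022): observed ΔN = -389.1 m, observed ΔE = -262.2 m.
Subtracting the expected shift leaves a residual of -389.1 − (-361.6) = -27.5 m north and -262.2 − (-271.6) = 9.4 m east.
Residual distance = √((-27.5)² + 9.4²) = 29.1 m.

29 m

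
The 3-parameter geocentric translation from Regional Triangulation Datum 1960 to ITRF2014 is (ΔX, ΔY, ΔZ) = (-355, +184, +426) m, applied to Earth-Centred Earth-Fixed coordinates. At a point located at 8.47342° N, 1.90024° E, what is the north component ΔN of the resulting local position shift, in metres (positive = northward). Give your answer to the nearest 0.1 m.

ΔN = 472.7 m

At φ = 8.47342°, λ = 1.90024°: sin φ = 0.147351, cos φ = 0.989084, sin λ = 0.033159, cos λ = 0.999450.
ΔN = −sin φ cos λ·ΔX − sin φ sin λ·ΔY + cos φ·ΔZ = −(0.147351)(0.999450)(-355) − (0.147351)(0.033159)(184) + (0.989084)(426) = 472.73 m.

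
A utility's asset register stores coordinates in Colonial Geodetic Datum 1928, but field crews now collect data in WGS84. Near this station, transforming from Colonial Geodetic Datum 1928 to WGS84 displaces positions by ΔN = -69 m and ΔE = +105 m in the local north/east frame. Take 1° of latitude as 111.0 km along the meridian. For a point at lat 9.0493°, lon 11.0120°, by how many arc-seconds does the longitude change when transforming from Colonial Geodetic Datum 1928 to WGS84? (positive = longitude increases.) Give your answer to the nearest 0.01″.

Δλ = 3.45″

At latitude 9.0493°, cos φ = 0.987553.
1° of longitude at this latitude = 111.0 × cos φ = 109.62 km, so Δλ = 105.0 / 109618.4 = 0.0009579° = 3.448″.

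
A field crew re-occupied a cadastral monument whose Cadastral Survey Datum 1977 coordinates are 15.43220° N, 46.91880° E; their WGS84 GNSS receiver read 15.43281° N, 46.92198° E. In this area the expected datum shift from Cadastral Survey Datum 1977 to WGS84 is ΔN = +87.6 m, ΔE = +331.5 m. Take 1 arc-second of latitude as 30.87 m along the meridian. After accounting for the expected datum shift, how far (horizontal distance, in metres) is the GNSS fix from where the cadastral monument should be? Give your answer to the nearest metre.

22 m

Observed coordinate differences: Δφ = +0.00061°, Δλ = +0.00318°.
Converting to metres (1° lat = 111132 m, cos φ = 0.963946): observed ΔN = 67.8 m, observed ΔE = 340.7 m.
Subtracting the expected shift leaves a residual of 67.8 − (87.6) = -19.8 m north and 340.7 − (331.5) = 9.2 m east.
Residual distance = √((-19.8)² + 9.2²) = 21.8 m.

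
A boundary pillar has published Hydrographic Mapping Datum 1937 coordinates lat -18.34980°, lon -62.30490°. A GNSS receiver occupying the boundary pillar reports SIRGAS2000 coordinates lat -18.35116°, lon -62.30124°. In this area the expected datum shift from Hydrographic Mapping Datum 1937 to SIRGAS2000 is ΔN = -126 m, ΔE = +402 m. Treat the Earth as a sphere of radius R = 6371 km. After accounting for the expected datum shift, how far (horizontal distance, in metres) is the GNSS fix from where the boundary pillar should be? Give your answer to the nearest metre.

Observed coordinate differences: Δφ = -0.00136°, Δλ = +0.00366°.
Converting to metres (1° lat = 111195 m, cos φ = 0.949152): observed ΔN = -151.2 m, observed ΔE = 386.3 m.
Subtracting the expected shift leaves a residual of -151.2 − (-126) = -25.2 m north and 386.3 − (402) = -15.7 m east.
Residual distance = √((-25.2)² + (-15.7)²) = 29.7 m.

30 m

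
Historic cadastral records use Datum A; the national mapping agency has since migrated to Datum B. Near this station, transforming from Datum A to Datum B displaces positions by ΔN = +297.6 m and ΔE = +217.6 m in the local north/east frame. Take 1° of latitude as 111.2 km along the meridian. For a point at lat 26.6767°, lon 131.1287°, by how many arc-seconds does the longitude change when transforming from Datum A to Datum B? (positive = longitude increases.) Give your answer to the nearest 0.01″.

At latitude 26.6767°, cos φ = 0.893554.
1° of longitude at this latitude = 111.2 × cos φ = 99.36 km, so Δλ = 217.6 / 99363.2 = 0.0021899° = 7.884″.

Δλ = 7.88″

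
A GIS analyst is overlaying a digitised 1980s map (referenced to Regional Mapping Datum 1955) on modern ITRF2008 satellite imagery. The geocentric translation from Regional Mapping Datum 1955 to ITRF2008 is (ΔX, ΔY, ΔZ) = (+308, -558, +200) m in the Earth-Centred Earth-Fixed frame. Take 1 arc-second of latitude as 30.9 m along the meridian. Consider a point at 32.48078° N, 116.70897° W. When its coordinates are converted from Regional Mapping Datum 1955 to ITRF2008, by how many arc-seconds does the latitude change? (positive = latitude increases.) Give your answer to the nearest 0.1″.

sin φ = 0.537017, cos φ = 0.843572, sin λ = -0.893301, cos λ = -0.449459.
North component: ΔN = −sin φ cos λ·ΔX − sin φ sin λ·ΔY + cos φ·ΔZ = −(0.537017)(-0.449459)(308) − (0.537017)(-0.893301)(-558) + (0.843572)(200) = -24.63 m.
1° of latitude spans 3600 × 30.90 = 111240 m, so Δφ = -24.63 / 111240 × 3600 = -0.797″.

Δφ = -0.8″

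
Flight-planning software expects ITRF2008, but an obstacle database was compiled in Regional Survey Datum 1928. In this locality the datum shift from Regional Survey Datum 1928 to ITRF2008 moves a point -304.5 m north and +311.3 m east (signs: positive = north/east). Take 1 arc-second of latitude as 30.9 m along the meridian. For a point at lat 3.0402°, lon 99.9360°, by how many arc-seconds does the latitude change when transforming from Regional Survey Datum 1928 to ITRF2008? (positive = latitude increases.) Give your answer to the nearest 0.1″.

1″ of latitude = 30.90 m, so Δφ = -304.5 / 30.90 = -9.854″.

Δφ = -9.9″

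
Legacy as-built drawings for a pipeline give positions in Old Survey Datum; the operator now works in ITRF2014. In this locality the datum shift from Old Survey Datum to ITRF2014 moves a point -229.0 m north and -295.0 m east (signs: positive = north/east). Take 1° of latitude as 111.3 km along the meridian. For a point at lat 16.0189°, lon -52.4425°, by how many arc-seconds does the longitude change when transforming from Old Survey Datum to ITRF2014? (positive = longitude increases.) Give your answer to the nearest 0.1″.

At latitude 16.0189°, cos φ = 0.961171.
1° of longitude at this latitude = 111.3 × cos φ = 106.98 km, so Δλ = -295.0 / 106978.3 = -0.0027576° = -9.927″.

Δλ = -9.9″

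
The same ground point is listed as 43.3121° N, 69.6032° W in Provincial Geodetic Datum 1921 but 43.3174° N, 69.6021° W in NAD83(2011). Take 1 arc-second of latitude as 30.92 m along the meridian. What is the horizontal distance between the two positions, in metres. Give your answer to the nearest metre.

597 m

Δφ = 43.3174° − 43.3121° = +0.0053°; Δλ = -69.6021° − -69.6032° = +0.0011°.
1° of latitude = 3600 × 30.92 = 111312 m.
ΔN = Δφ × 111312 = 590.0 m; ΔE = Δλ × 111312 × cos(43.3121°) = +0.0011 × 111312 × 0.727628 = 89.1 m.
Distance = √(ΔE² + ΔN²) = √(89.1² + 590.0²) = 596.6 m.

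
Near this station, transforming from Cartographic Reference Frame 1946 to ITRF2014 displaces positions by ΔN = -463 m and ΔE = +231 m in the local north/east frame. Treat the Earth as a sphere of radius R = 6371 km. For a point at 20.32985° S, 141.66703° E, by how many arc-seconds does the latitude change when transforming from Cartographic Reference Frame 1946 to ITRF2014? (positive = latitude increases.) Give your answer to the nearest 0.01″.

Δφ = -14.99″

On a sphere of radius R, 1 rad of latitude = R, so Δφ = ΔN / R = -463.0 / 6371000 = -7.2673e-05 rad = -14.990″.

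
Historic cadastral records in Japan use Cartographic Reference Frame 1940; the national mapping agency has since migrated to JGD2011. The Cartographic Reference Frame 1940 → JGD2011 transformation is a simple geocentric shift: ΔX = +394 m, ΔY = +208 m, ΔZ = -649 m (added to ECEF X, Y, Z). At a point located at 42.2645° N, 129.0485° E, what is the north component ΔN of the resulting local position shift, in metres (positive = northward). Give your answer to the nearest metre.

At φ = 42.2645°, λ = 129.0485°: sin φ = 0.672554, cos φ = 0.740048, sin λ = 0.776613, cos λ = -0.629978.
ΔN = −sin φ cos λ·ΔX − sin φ sin λ·ΔY + cos φ·ΔZ = −(0.672554)(-0.629978)(394) − (0.672554)(0.776613)(208) + (0.740048)(-649) = -422.00 m.

ΔN = -422 m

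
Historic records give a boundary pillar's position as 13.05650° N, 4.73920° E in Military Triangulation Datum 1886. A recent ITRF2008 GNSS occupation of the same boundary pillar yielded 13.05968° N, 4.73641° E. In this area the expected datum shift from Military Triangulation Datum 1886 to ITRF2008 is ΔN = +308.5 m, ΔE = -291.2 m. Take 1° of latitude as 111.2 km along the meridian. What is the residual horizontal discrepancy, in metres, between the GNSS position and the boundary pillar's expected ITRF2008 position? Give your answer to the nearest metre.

46 m

Observed coordinate differences: Δφ = +0.00318°, Δλ = -0.00279°.
Converting to metres (1° lat = 111200 m, cos φ = 0.974148): observed ΔN = 353.6 m, observed ΔE = -302.2 m.
Subtracting the expected shift leaves a residual of 353.6 − (308.5) = 45.1 m north and -302.2 − (-291.2) = -11.0 m east.
Residual distance = √(45.1² + (-11.0)²) = 46.4 m.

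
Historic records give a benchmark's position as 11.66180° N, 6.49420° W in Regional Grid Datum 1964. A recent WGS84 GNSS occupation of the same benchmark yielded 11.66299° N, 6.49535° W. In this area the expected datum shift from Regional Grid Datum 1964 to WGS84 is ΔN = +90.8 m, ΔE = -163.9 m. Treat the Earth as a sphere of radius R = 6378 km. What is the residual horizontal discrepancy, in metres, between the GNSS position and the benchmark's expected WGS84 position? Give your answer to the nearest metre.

57 m

Observed coordinate differences: Δφ = +0.00119°, Δλ = -0.00115°.
Converting to metres (1° lat = 111317 m, cos φ = 0.979358): observed ΔN = 132.5 m, observed ΔE = -125.4 m.
Subtracting the expected shift leaves a residual of 132.5 − (90.8) = 41.7 m north and -125.4 − (-163.9) = 38.5 m east.
Residual distance = √(41.7² + 38.5²) = 56.7 m.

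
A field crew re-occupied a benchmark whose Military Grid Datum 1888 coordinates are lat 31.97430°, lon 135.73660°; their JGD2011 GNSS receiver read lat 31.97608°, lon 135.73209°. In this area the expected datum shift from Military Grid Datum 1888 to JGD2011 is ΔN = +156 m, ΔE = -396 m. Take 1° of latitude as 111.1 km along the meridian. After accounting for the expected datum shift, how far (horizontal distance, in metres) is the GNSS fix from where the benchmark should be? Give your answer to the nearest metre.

51 m

Observed coordinate differences: Δφ = +0.00178°, Δλ = -0.00451°.
Converting to metres (1° lat = 111100 m, cos φ = 0.848286): observed ΔN = 197.8 m, observed ΔE = -425.0 m.
Subtracting the expected shift leaves a residual of 197.8 − (156) = 41.8 m north and -425.0 − (-396) = -29.0 m east.
Residual distance = √(41.8² + (-29.0)²) = 50.9 m.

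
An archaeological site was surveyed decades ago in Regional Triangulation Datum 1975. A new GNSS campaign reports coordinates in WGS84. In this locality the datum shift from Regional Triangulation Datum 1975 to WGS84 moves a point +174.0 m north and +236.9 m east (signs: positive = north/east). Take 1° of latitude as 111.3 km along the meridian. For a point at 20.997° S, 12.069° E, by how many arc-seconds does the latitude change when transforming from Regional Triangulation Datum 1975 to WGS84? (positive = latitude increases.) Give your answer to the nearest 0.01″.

Δφ = 5.63″

1° of latitude = 111.3 km, so Δφ = 174.0 / 111300 = 0.0015633° = 5.628″.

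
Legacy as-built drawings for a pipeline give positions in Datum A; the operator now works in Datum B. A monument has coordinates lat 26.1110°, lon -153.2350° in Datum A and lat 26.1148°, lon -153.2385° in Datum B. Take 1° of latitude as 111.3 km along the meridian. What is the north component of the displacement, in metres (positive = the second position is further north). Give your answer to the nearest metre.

Δφ = 26.1148° − 26.1110° = +0.0038°; Δλ = -153.2385° − -153.2350° = -0.0035°.
ΔN = Δφ × 111300 = 422.9 m; ΔE = Δλ × 111300 × cos(26.1110°) = -0.0035 × 111300 × 0.897943 = -349.8 m.

ΔN = 423 m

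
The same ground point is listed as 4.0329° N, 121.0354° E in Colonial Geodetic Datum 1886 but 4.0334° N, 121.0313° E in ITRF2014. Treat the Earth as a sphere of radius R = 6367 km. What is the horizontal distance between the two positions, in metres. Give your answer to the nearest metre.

458 m

Δφ = 4.0334° − 4.0329° = +0.0005°; Δλ = 121.0313° − 121.0354° = -0.0041°.
1° along a meridian = πR/180 = 111125 m.
ΔN = Δφ × 111125 = 55.6 m; ΔE = Δλ × 111125 × cos(4.0329°) = -0.0041 × 111125 × 0.997524 = -454.5 m.
Distance = √(ΔE² + ΔN²) = √((-454.5)² + 55.6²) = 457.9 m.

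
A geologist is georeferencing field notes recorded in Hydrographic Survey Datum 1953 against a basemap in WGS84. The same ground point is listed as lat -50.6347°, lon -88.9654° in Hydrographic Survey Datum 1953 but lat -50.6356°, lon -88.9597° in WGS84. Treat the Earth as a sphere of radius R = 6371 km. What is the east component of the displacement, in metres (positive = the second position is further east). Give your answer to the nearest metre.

ΔE = 402 m

Δφ = -50.6356° − -50.6347° = -0.0009°; Δλ = -88.9597° − -88.9654° = +0.0057°.
1° along a meridian = πR/180 = 111195 m.
ΔN = Δφ × 111195 = -100.1 m; ΔE = Δλ × 111195 × cos(-50.6347°) = +0.0057 × 111195 × 0.634262 = 402.0 m.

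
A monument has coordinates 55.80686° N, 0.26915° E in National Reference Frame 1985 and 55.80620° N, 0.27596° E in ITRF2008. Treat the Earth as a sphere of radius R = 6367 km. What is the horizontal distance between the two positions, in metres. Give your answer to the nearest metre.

432 m

Δφ = 55.80620° − 55.80686° = -0.00066°; Δλ = 0.27596° − 0.26915° = +0.00681°.
1° along a meridian = πR/180 = 111125 m.
ΔN = Δφ × 111125 = -73.3 m; ΔE = Δλ × 111125 × cos(55.80686°) = +0.00681 × 111125 × 0.561984 = 425.3 m.
Distance = √(ΔE² + ΔN²) = √(425.3² + (-73.3)²) = 431.6 m.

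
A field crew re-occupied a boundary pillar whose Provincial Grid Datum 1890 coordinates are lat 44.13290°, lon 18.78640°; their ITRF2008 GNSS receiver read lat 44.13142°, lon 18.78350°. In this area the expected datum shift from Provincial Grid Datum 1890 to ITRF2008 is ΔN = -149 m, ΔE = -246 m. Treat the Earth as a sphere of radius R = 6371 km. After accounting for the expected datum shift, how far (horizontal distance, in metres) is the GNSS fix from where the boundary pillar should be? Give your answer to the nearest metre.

Observed coordinate differences: Δφ = -0.00148°, Δλ = -0.00290°.
Converting to metres (1° lat = 111195 m, cos φ = 0.717727): observed ΔN = -164.6 m, observed ΔE = -231.4 m.
Subtracting the expected shift leaves a residual of -164.6 − (-149) = -15.6 m north and -231.4 − (-246) = 14.6 m east.
Residual distance = √((-15.6)² + 14.6²) = 21.3 m.

21 m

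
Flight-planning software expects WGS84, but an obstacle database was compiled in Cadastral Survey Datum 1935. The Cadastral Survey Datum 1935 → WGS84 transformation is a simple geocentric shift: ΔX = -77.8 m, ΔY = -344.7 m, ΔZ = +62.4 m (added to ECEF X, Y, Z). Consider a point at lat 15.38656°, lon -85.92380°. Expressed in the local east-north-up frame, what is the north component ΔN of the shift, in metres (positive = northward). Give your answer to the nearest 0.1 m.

ΔN = -29.6 m

At φ = 15.38656°, λ = -85.92380°: sin φ = 0.265330, cos φ = 0.964158, sin λ = -0.997470, cos λ = 0.071083.
ΔN = −sin φ cos λ·ΔX − sin φ sin λ·ΔY + cos φ·ΔZ = −(0.265330)(0.071083)(-77.8) − (0.265330)(-0.997470)(-344.7) + (0.964158)(62.4) = -29.60 m.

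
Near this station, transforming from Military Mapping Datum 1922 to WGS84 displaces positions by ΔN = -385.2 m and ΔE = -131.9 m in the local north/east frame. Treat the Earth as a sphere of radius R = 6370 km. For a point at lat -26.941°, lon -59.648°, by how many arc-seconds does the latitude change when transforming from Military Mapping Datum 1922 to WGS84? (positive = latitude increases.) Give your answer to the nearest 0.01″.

On a sphere of radius R, 1 rad of latitude = R, so Δφ = ΔN / R = -385.2 / 6370000 = -6.0471e-05 rad = -12.473″.

Δφ = -12.47″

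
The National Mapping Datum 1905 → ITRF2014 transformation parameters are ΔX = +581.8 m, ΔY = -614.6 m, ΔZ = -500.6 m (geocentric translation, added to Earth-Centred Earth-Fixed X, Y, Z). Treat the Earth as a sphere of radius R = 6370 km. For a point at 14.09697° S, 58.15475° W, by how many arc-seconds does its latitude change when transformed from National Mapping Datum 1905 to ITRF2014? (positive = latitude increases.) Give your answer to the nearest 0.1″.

Δφ = -9.2″

sin φ = -0.243564, cos φ = 0.969885, sin λ = -0.849476, cos λ = 0.527627.
North component: ΔN = −sin φ cos λ·ΔX − sin φ sin λ·ΔY + cos φ·ΔZ = −(-0.243564)(0.527627)(581.8) − (-0.243564)(-0.849476)(-614.6) + (0.969885)(-500.6) = -283.60 m.
1° of latitude spans πR/180 = 111177 m, so Δφ = -283.60 / 111177 × 3600 = -9.183″.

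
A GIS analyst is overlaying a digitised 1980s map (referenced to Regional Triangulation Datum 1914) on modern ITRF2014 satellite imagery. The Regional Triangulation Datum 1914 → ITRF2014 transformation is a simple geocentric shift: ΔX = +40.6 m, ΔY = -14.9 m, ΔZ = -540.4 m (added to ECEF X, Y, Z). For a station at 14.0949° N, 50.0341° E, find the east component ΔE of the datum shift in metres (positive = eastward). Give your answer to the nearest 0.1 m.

ΔE = -40.7 m

At φ = 14.0949°, λ = 50.0341°: sin φ = 0.243529, cos φ = 0.969894, sin λ = 0.766427, cos λ = 0.642332.
ΔE = −sin λ·ΔX + cos λ·ΔY = −(0.766427)·(40.6) + (0.642332)·(-14.9) = -40.69 m.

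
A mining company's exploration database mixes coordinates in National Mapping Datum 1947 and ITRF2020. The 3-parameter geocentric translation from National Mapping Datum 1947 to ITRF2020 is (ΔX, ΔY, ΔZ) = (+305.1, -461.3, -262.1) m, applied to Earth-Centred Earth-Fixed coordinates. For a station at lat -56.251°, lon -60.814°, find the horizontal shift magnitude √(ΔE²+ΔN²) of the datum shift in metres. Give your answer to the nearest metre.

316 m

The local east axis at (φ, λ) is (−sin λ, cos λ, 0), so ΔE = −sin(-60.814°)·305.1 + cos(-60.814°)·(-461.3) = 41.41 m.
The local north axis is (−sin φ cos λ, −sin φ sin λ, cos φ), giving ΔN = 123.708 + 334.865 − 145.611 = 312.96 m.
Horizontal magnitude = √(ΔE² + ΔN²) = √(41.41² + 312.96²) = 315.69 m.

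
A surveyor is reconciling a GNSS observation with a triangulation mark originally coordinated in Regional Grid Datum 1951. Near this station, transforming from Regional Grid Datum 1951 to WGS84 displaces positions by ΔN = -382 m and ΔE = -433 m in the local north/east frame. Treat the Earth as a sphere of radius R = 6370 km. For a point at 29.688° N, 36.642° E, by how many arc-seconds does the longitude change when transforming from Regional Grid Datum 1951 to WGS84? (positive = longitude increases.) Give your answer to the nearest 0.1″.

At latitude 29.688°, cos φ = 0.868735.
One radian of longitude at latitude φ spans R cos φ, so Δλ = ΔE / (R cos φ) = -433.0 / (6370000 × 0.868735) = -7.8246e-05 rad = -16.139″.

Δλ = -16.1″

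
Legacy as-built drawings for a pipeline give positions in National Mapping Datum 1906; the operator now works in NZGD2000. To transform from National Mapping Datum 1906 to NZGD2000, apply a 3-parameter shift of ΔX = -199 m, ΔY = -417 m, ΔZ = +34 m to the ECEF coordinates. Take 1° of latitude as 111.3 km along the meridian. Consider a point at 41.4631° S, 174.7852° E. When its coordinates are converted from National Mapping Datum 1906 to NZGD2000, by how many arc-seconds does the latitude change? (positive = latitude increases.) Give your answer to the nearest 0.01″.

Δφ = 4.26″

sin φ = -0.662138, cos φ = 0.749382, sin λ = 0.090890, cos λ = -0.995861.
North component: ΔN = −sin φ cos λ·ΔX − sin φ sin λ·ΔY + cos φ·ΔZ = −(-0.662138)(-0.995861)(-199) − (-0.662138)(0.090890)(-417) + (0.749382)(34) = 131.60 m.
1° of latitude spans 111300 m, so Δφ = 131.60 / 111300 × 3600 = 4.257″.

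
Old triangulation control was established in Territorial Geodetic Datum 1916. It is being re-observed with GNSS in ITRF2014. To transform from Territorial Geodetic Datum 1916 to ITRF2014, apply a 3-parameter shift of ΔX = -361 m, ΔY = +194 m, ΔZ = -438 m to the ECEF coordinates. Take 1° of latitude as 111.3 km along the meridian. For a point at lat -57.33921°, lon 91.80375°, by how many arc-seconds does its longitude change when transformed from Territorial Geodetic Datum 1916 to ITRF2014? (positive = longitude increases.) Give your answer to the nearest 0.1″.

Δλ = 21.3″

sin φ = -0.841880, cos φ = 0.539664, sin λ = 0.999505, cos λ = -0.031476.
East component: ΔE = −sin λ·ΔX + cos λ·ΔY = −(0.999505)(-361) + (-0.031476)(194) = 354.71 m.
1° of latitude spans 111300 m; at latitude φ, 1° of longitude spans that × cos φ = 60064.6 m, so Δλ = 354.71 / 60064.6 × 3600 = 21.260″.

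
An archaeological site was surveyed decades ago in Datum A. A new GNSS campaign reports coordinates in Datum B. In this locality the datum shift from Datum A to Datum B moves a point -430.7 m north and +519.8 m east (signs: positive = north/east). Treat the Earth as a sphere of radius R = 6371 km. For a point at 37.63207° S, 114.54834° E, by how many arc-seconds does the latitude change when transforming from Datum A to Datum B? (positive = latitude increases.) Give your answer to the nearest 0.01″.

Δφ = -13.94″

On a sphere of radius R, 1 rad of latitude = R, so Δφ = ΔN / R = -430.7 / 6371000 = -6.7603e-05 rad = -13.944″.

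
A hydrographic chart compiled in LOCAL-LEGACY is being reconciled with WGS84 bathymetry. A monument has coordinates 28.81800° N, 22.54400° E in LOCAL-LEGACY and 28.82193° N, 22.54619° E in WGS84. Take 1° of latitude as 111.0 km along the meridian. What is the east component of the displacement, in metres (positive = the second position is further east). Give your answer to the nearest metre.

ΔE = 213 m

Δφ = 28.82193° − 28.81800° = +0.00393°; Δλ = 22.54619° − 22.54400° = +0.00219°.
ΔN = Δφ × 111000 = 436.2 m; ΔE = Δλ × 111000 × cos(28.81800°) = +0.00219 × 111000 × 0.876155 = 213.0 m.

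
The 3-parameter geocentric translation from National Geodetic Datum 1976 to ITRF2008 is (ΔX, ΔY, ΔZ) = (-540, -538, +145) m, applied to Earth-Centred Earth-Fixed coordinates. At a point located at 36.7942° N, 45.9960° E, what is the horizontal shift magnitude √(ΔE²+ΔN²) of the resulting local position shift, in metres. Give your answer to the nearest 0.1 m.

572.8 m

At φ = 36.7942°, λ = 45.9960°: sin φ = 0.598943, cos φ = 0.800792, sin λ = 0.719291, cos λ = 0.694709.
ΔE = −sin λ·ΔX + cos λ·ΔY = −(0.719291)·(-540) + (0.694709)·(-538) = 14.66 m.
ΔN = −sin φ cos λ·ΔX − sin φ sin λ·ΔY + cos φ·ΔZ = −(0.598943)(0.694709)(-540) − (0.598943)(0.719291)(-538) + (0.800792)(145) = 572.58 m.
Horizontal magnitude = √(ΔE² + ΔN²) = √(14.66² + 572.58²) = 572.77 m.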